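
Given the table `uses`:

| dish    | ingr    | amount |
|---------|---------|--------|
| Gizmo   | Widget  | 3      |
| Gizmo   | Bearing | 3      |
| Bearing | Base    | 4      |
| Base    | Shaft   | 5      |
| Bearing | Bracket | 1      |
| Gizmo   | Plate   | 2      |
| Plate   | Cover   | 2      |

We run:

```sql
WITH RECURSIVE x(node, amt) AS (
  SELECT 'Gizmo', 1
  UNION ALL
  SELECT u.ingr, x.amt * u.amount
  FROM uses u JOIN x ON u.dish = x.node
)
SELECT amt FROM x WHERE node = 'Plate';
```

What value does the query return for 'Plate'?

Base: (Gizmo, amt=1).
Iteration 1: components of {Gizmo} -> Bearing = 1*3 = 3, Plate = 1*2 = 2, Widget = 1*3 = 3.
Iteration 2: components of {Bearing,Plate,Widget} -> Base = 3*4 = 12, Bracket = 3*1 = 3, Cover = 2*2 = 4.
Iteration 3: components of {Base,Bracket,Cover} -> Shaft = 12*5 = 60.
Iteration 4: no further components; recursion stops.

2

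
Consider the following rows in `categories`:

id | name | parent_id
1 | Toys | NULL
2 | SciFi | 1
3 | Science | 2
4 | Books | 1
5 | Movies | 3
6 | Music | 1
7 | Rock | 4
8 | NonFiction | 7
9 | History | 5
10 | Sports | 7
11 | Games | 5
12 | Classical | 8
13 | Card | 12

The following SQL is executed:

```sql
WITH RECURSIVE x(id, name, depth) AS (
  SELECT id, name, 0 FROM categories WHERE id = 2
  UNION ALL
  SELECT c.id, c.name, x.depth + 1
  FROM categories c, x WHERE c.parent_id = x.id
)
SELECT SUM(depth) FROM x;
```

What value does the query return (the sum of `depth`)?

Base: id=2 (SciFi) at depth 0.
Iteration 1: rows with parent_id in {2} -> Science (id 3, depth 1).
Iteration 2: rows with parent_id in {3} -> Movies (id 5, depth 2).
Iteration 3: rows with parent_id in {5} -> History (id 9, depth 3), Games (id 11, depth 3).
Iteration 4: no rows with parent_id in {9,11}; recursion stops.
SUM(depth) = 0 + 1 + 2 + 3 + 3 = 9.

9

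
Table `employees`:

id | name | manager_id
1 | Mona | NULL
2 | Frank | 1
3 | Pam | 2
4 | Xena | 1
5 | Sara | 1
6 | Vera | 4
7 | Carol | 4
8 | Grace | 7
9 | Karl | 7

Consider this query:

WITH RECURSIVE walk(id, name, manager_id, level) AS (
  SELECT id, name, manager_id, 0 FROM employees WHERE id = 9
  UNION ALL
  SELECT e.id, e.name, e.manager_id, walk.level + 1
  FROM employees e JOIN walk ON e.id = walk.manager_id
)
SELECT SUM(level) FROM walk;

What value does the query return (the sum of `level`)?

Base: id=9 (Karl), manager_id=7, level 0.
Iteration 1: join on id=7 -> Carol (id 7, manager_id=4, level 1).
Iteration 2: join on id=4 -> Xena (id 4, manager_id=1, level 2).
Iteration 3: join on id=1 -> Mona (id 1, manager_id=NULL, level 3).
Iteration 4: manager_id is NULL; no match; recursion stops.
SUM(level) = 0 + 1 + 2 + 3 = 6.

6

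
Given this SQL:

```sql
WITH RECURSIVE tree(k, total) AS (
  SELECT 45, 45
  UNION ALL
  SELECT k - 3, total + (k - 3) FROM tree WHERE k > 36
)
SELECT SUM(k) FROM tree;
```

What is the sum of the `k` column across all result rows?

162

Base: k=45, total=45.
Iteration 1: 45 > 36 holds -> k = 45 - 3 = 42, total = 45 + 42 = 87.
Iteration 2: 42 > 36 holds -> k = 42 - 3 = 39, total = 87 + 39 = 126.
Iteration 3: 39 > 36 holds -> k = 39 - 3 = 36, total = 126 + 36 = 162.
Iteration 4: 36 > 36 fails; recursion stops.
SUM(k) = 45 + 42 + 39 + 36 = 162.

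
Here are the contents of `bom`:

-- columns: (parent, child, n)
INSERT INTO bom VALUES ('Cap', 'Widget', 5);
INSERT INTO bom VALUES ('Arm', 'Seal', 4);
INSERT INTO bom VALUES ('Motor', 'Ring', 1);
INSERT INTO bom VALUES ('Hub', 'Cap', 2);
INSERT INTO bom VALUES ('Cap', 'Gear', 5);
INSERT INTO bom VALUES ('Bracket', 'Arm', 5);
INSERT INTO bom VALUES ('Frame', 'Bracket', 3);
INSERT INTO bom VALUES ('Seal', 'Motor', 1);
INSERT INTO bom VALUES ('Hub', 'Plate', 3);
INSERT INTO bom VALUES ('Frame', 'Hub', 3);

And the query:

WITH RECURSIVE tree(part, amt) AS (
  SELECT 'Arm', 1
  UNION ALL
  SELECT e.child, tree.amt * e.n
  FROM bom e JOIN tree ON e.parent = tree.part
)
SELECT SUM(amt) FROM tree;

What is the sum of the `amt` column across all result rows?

Base: (Arm, amt=1).
Iteration 1: components of {Arm} -> Seal = 1*4 = 4.
Iteration 2: components of {Seal} -> Motor = 4*1 = 4.
Iteration 3: components of {Motor} -> Ring = 4*1 = 4.
Iteration 4: no further components; recursion stops.
SUM(amt) = 1 + 4 + 4 + 4 = 13.

13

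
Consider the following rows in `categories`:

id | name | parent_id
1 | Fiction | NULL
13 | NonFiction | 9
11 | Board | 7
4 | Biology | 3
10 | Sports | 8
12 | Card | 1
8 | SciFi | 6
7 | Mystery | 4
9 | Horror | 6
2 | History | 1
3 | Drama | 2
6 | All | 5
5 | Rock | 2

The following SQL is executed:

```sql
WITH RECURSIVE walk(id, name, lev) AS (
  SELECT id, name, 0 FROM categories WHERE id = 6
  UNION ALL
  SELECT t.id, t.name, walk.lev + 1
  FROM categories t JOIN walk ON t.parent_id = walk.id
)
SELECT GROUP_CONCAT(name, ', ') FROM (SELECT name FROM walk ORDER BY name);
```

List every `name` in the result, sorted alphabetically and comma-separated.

Base: id=6 (All) at lev 0.
Iteration 1: rows with parent_id in {6} -> SciFi (id 8, lev 1), Horror (id 9, lev 1).
Iteration 2: rows with parent_id in {8,9} -> Sports (id 10, lev 2), NonFiction (id 13, lev 2).
Iteration 3: no rows with parent_id in {10,13}; recursion stops.

All, Horror, NonFiction, SciFi, Sports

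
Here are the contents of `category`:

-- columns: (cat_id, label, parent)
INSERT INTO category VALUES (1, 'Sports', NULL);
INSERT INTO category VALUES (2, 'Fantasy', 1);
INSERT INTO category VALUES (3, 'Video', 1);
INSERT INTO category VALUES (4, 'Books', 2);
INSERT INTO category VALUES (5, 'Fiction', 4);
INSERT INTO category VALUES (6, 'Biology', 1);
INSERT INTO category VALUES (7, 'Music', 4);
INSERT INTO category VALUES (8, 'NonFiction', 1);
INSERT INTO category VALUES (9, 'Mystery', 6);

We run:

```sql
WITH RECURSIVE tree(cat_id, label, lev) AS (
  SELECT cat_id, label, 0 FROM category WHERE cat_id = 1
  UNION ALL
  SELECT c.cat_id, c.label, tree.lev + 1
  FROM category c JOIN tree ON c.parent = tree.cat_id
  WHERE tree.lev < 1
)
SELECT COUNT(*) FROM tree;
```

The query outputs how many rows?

5

Base: cat_id=1 (Sports) at lev 0.
Iteration 1: rows with parent in {1} -> Fantasy (id 2, lev 1), Video (id 3, lev 1), Biology (id 6, lev 1), NonFiction (id 8, lev 1).
Iteration 2: lev < 1 fails for all current rows; recursion stops.
Total rows emitted: 5.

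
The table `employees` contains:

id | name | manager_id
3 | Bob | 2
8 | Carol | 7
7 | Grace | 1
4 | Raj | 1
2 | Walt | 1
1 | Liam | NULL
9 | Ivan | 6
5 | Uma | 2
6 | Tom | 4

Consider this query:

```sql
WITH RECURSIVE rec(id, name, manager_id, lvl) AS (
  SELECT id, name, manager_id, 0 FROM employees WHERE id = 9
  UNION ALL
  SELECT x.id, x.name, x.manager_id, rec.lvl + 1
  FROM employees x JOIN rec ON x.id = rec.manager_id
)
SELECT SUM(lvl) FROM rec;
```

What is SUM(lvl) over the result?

Base: id=9 (Ivan), manager_id=6, lvl 0.
Iteration 1: join on id=6 -> Tom (id 6, manager_id=4, lvl 1).
Iteration 2: join on id=4 -> Raj (id 4, manager_id=1, lvl 2).
Iteration 3: join on id=1 -> Liam (id 1, manager_id=NULL, lvl 3).
Iteration 4: manager_id is NULL; no match; recursion stops.
SUM(lvl) = 0 + 1 + 2 + 3 = 6.

6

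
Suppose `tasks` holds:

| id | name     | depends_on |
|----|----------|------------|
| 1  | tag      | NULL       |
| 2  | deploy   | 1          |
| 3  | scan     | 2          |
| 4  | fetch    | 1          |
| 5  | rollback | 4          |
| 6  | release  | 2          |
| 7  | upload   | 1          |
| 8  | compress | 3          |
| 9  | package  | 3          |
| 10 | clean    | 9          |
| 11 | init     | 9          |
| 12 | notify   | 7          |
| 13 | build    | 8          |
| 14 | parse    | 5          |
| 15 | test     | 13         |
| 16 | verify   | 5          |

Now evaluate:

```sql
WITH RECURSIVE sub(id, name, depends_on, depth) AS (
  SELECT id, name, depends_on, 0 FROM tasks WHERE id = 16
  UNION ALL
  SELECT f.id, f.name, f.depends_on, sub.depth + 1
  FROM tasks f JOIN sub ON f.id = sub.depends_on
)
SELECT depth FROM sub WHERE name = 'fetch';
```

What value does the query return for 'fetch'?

2

Base: id=16 (verify), depends_on=5, depth 0.
Iteration 1: join on id=5 -> rollback (id 5, depends_on=4, depth 1).
Iteration 2: join on id=4 -> fetch (id 4, depends_on=1, depth 2).
Iteration 3: join on id=1 -> tag (id 1, depends_on=NULL, depth 3).
Iteration 4: depends_on is NULL; no match; recursion stops.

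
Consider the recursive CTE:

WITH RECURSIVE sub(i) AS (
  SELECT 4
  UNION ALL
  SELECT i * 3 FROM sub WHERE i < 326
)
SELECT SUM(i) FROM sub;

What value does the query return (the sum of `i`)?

Base: i=4.
Iteration 1: 4 < 326 holds -> i = 4 * 3 = 12.
Iteration 2: 12 < 326 holds -> i = 12 * 3 = 36.
Iteration 3: 36 < 326 holds -> i = 36 * 3 = 108.
Iteration 4: 108 < 326 holds -> i = 108 * 3 = 324.
Iteration 5: 324 < 326 holds -> i = 324 * 3 = 972.
Iteration 6: 972 < 326 fails; recursion stops.
SUM(i) = 4 + 12 + 36 + 108 + 324 + 972 = 1456.

1456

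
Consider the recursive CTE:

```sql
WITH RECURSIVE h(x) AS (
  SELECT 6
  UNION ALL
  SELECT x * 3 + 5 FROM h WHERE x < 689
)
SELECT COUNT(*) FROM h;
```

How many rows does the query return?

Base: x=6.
Iteration 1: 6 < 689 holds -> x = 6 * 3 + 5 = 23.
Iteration 2: 23 < 689 holds -> x = 23 * 3 + 5 = 74.
Iteration 3: 74 < 689 holds -> x = 74 * 3 + 5 = 227.
Iteration 4: 227 < 689 holds -> x = 227 * 3 + 5 = 686.
Iteration 5: 686 < 689 holds -> x = 686 * 3 + 5 = 2063.
Iteration 6: 2063 < 689 fails; recursion stops.
Total rows emitted: 6.

6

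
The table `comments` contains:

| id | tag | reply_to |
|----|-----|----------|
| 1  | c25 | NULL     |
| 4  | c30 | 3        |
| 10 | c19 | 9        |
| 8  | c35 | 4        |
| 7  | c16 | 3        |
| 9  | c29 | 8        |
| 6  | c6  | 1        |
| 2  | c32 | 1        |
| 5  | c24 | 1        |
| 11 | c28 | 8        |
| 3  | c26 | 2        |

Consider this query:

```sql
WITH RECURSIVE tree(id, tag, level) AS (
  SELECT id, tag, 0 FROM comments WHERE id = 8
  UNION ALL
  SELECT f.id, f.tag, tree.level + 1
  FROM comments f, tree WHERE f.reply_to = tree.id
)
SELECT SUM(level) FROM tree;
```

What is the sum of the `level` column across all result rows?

Base: id=8 (c35) at level 0.
Iteration 1: rows with reply_to in {8} -> c29 (id 9, level 1), c28 (id 11, level 1).
Iteration 2: rows with reply_to in {9,11} -> c19 (id 10, level 2).
Iteration 3: no rows with reply_to in {10}; recursion stops.
SUM(level) = 0 + 1 + 1 + 2 = 4.

4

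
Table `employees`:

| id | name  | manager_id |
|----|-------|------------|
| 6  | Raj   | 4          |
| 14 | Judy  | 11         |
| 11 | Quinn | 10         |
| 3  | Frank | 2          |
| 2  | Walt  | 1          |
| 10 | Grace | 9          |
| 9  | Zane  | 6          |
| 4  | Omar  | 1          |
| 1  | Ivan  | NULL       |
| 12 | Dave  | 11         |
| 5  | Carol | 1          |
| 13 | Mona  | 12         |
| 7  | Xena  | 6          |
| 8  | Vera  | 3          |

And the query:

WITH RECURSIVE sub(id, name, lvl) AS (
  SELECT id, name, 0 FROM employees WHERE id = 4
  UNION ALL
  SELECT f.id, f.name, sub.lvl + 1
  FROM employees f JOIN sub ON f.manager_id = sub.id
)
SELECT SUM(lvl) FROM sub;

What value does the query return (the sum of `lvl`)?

28

Base: id=4 (Omar) at lvl 0.
Iteration 1: rows with manager_id in {4} -> Raj (id 6, lvl 1).
Iteration 2: rows with manager_id in {6} -> Xena (id 7, lvl 2), Zane (id 9, lvl 2).
Iteration 3: rows with manager_id in {7,9} -> Grace (id 10, lvl 3).
Iteration 4: rows with manager_id in {10} -> Quinn (id 11, lvl 4).
Iteration 5: rows with manager_id in {11} -> Dave (id 12, lvl 5), Judy (id 14, lvl 5).
Iteration 6: rows with manager_id in {12,14} -> Mona (id 13, lvl 6).
Iteration 7: no rows with manager_id in {13}; recursion stops.
SUM(lvl) = 0 + 1 + 2 + 2 + 3 + 4 + 5 + 5 + 6 = 28.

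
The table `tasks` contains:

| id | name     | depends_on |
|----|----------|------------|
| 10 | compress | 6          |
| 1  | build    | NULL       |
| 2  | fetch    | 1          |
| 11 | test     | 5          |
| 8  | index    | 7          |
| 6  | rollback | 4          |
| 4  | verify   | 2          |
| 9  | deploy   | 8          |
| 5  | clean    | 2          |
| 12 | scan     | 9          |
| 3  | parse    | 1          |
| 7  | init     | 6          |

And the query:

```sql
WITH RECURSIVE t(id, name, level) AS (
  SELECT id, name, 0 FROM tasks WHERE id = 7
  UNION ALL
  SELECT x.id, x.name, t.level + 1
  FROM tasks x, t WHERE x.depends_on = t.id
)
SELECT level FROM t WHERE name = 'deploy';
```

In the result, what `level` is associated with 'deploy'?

Base: id=7 (init) at level 0.
Iteration 1: rows with depends_on in {7} -> index (id 8, level 1).
Iteration 2: rows with depends_on in {8} -> deploy (id 9, level 2).
Iteration 3: rows with depends_on in {9} -> scan (id 12, level 3).
Iteration 4: no rows with depends_on in {12}; recursion stops.

2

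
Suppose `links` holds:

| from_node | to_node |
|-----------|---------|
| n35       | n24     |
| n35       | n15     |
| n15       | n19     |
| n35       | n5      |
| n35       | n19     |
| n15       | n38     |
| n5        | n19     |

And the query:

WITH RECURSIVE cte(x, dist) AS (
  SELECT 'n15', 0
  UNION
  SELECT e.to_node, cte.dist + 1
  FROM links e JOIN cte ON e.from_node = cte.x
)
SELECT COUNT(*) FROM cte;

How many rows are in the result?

3

Base: (n15, dist=0).
Iteration 1: edges from {n15} -> (n19, dist=1), (n38, dist=1).
Iteration 2: no outgoing edges from {n19,n38}; recursion stops.
Total rows emitted: 3.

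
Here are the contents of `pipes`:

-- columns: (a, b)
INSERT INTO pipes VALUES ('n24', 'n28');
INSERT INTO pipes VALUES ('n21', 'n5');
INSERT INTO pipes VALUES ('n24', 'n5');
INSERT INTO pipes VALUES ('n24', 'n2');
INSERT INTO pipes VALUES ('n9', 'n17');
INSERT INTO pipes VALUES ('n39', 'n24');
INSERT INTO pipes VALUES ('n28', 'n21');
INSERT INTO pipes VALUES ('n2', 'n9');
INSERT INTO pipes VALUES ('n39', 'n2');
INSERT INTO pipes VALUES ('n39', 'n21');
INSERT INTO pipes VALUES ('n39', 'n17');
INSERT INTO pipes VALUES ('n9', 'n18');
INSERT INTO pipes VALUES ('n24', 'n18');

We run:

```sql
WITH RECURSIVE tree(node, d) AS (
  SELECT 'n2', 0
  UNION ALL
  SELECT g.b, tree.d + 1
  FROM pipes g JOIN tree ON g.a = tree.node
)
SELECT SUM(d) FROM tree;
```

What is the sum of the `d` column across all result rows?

Base: (n2, d=0).
Iteration 1: edges from {n2} -> (n9, d=1).
Iteration 2: edges from {n9} -> (n17, d=2), (n18, d=2).
Iteration 3: no outgoing edges from {n17,n18}; recursion stops.
SUM(d) = 0 + 1 + 2 + 2 = 5.

5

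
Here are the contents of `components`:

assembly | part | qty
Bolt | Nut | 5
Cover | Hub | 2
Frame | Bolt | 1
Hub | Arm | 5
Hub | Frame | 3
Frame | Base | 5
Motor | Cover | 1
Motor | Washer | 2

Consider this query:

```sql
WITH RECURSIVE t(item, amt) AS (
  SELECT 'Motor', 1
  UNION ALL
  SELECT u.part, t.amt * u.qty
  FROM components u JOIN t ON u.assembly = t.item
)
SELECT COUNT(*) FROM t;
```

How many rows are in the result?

Base: (Motor, amt=1).
Iteration 1: components of {Motor} -> Cover = 1*1 = 1, Washer = 1*2 = 2.
Iteration 2: components of {Cover,Washer} -> Hub = 1*2 = 2.
Iteration 3: components of {Hub} -> Arm = 2*5 = 10, Frame = 2*3 = 6.
Iteration 4: components of {Arm,Frame} -> Base = 6*5 = 30, Bolt = 6*1 = 6.
Iteration 5: components of {Base,Bolt} -> Nut = 6*5 = 30.
Iteration 6: no further components; recursion stops.
Total rows emitted: 9.

9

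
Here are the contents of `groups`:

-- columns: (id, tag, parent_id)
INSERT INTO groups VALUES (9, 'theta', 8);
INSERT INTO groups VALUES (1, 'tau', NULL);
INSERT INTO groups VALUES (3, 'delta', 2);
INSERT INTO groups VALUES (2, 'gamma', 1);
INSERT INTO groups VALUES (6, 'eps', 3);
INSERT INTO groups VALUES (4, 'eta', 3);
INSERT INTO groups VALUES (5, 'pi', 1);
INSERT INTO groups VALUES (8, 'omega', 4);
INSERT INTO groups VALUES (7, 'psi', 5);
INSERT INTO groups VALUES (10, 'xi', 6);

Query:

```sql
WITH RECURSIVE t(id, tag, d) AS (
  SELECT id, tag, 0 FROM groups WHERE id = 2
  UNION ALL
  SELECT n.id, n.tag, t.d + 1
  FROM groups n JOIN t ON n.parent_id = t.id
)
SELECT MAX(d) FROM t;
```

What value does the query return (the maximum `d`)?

Base: id=2 (gamma) at d 0.
Iteration 1: rows with parent_id in {2} -> delta (id 3, d 1).
Iteration 2: rows with parent_id in {3} -> eta (id 4, d 2), eps (id 6, d 2).
Iteration 3: rows with parent_id in {4,6} -> omega (id 8, d 3), xi (id 10, d 3).
Iteration 4: rows with parent_id in {8,10} -> theta (id 9, d 4).
Iteration 5: no rows with parent_id in {9}; recursion stops.
d values: 0, 1, 2, 2, 3, 3, 4; the maximum is 4.

4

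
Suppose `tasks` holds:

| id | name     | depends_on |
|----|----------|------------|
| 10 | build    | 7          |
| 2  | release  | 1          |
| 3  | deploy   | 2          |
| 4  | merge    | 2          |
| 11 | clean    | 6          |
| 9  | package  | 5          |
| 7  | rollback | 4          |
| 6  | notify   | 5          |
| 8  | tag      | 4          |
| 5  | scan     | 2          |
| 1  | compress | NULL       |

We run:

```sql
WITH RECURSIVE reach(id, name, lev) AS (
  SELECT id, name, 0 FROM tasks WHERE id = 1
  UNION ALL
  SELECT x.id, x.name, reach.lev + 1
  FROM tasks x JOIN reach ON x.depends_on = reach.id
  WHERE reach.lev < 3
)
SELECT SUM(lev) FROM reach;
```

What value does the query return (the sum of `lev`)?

19

Base: id=1 (compress) at lev 0.
Iteration 1: rows with depends_on in {1} -> release (id 2, lev 1).
Iteration 2: rows with depends_on in {2} -> deploy (id 3, lev 2), merge (id 4, lev 2), scan (id 5, lev 2).
Iteration 3: rows with depends_on in {3,4,5} -> notify (id 6, lev 3), rollback (id 7, lev 3), tag (id 8, lev 3), package (id 9, lev 3).
Iteration 4: lev < 3 fails for all current rows; recursion stops.
SUM(lev) = 0 + 1 + 2 + 2 + 2 + 3 + 3 + 3 + 3 = 19.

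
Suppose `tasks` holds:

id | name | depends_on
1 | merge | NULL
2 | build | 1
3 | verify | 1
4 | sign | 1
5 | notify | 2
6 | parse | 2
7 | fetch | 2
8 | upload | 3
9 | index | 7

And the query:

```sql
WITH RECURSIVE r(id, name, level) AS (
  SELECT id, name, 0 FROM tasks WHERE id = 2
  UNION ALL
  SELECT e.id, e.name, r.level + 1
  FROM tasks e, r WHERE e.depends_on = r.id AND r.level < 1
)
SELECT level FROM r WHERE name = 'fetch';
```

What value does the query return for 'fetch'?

1

Base: id=2 (build) at level 0.
Iteration 1: rows with depends_on in {2} -> notify (id 5, level 1), parse (id 6, level 1), fetch (id 7, level 1).
Iteration 2: level < 1 fails for all current rows; recursion stops.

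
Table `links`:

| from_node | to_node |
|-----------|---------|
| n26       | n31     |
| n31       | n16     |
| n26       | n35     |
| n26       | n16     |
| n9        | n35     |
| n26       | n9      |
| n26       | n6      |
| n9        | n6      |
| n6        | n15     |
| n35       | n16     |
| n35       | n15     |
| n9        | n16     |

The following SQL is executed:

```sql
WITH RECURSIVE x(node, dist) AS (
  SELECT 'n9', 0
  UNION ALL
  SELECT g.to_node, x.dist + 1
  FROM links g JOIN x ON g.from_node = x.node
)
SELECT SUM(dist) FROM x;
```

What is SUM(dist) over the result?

Base: (n9, dist=0).
Iteration 1: edges from {n9} -> (n16, dist=1), (n35, dist=1), (n6, dist=1).
Iteration 2: edges from {n16,n35,n6} -> (n15, dist=2) x2, (n16, dist=2). [UNION ALL keeps all 3 new rows, including repeats]
Iteration 3: no outgoing edges from {n15,n16}; recursion stops.
SUM(dist) = 0 + 1 + 1 + 1 + 2 + 2 + 2 = 9.

9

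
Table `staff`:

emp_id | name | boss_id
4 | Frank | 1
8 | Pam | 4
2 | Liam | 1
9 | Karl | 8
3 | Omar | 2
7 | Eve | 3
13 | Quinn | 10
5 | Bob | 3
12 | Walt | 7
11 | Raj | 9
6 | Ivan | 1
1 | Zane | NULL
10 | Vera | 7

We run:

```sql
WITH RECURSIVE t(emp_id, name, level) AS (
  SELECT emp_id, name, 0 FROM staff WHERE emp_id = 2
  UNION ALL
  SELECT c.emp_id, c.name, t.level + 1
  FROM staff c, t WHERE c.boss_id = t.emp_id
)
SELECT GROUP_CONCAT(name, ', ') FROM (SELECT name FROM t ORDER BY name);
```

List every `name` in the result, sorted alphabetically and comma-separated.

Base: emp_id=2 (Liam) at level 0.
Iteration 1: rows with boss_id in {2} -> Omar (id 3, level 1).
Iteration 2: rows with boss_id in {3} -> Bob (id 5, level 2), Eve (id 7, level 2).
Iteration 3: rows with boss_id in {5,7} -> Vera (id 10, level 3), Walt (id 12, level 3).
Iteration 4: rows with boss_id in {10,12} -> Quinn (id 13, level 4).
Iteration 5: no rows with boss_id in {13}; recursion stops.

Bob, Eve, Liam, Omar, Quinn, Vera, Walt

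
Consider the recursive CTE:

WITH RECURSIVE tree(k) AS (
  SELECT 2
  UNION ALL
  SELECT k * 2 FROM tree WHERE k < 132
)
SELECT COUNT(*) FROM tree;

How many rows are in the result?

Base: k=2.
Iteration 1: 2 < 132 holds -> k = 2 * 2 = 4.
Iteration 2: 4 < 132 holds -> k = 4 * 2 = 8.
Iteration 3: 8 < 132 holds -> k = 8 * 2 = 16.
Iteration 4: 16 < 132 holds -> k = 16 * 2 = 32.
Iteration 5: 32 < 132 holds -> k = 32 * 2 = 64.
Iteration 6: 64 < 132 holds -> k = 64 * 2 = 128.
Iteration 7: 128 < 132 holds -> k = 128 * 2 = 256.
Iteration 8: 256 < 132 fails; recursion stops.
Total rows emitted: 8.

8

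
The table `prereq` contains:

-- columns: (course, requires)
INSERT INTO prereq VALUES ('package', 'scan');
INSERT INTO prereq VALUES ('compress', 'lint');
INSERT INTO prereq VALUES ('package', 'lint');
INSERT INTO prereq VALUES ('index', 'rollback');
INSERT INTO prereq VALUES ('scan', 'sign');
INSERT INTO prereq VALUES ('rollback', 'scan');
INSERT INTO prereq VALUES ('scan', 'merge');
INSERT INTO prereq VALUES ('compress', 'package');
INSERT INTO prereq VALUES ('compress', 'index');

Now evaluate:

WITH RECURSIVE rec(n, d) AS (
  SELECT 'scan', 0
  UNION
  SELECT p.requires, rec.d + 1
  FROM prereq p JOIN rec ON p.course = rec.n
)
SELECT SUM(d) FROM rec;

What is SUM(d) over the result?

2

Base: (scan, d=0).
Iteration 1: edges from {scan} -> (merge, d=1), (sign, d=1).
Iteration 2: no outgoing edges from {merge,sign}; recursion stops.
SUM(d) = 0 + 1 + 1 = 2.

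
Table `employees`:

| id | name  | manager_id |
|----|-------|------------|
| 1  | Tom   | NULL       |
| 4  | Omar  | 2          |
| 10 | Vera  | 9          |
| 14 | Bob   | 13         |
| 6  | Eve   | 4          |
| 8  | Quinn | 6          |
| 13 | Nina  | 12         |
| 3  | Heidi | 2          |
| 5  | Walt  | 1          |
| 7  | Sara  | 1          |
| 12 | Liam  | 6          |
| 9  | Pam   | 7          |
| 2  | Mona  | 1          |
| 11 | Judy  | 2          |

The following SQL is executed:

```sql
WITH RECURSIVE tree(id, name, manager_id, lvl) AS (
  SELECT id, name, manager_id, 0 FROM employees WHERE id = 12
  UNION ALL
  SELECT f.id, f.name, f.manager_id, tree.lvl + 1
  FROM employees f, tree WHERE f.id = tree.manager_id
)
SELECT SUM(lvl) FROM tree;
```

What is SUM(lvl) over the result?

Base: id=12 (Liam), manager_id=6, lvl 0.
Iteration 1: join on id=6 -> Eve (id 6, manager_id=4, lvl 1).
Iteration 2: join on id=4 -> Omar (id 4, manager_id=2, lvl 2).
Iteration 3: join on id=2 -> Mona (id 2, manager_id=1, lvl 3).
Iteration 4: join on id=1 -> Tom (id 1, manager_id=NULL, lvl 4).
Iteration 5: manager_id is NULL; no match; recursion stops.
SUM(lvl) = 0 + 1 + 2 + 3 + 4 = 10.

10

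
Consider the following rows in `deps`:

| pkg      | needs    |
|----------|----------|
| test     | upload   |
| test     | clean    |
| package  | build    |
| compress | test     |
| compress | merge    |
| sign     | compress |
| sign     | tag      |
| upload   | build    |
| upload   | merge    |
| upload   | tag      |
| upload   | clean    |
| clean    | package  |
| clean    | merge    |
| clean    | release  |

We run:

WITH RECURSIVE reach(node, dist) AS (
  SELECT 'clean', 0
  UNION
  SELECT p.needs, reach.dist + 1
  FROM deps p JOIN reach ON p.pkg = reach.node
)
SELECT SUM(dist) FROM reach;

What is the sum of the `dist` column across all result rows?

Base: (clean, dist=0).
Iteration 1: edges from {clean} -> (merge, dist=1), (package, dist=1), (release, dist=1).
Iteration 2: edges from {merge,package,release} -> (build, dist=2).
Iteration 3: no outgoing edges from {build}; recursion stops.
SUM(dist) = 0 + 1 + 1 + 1 + 2 = 5.

5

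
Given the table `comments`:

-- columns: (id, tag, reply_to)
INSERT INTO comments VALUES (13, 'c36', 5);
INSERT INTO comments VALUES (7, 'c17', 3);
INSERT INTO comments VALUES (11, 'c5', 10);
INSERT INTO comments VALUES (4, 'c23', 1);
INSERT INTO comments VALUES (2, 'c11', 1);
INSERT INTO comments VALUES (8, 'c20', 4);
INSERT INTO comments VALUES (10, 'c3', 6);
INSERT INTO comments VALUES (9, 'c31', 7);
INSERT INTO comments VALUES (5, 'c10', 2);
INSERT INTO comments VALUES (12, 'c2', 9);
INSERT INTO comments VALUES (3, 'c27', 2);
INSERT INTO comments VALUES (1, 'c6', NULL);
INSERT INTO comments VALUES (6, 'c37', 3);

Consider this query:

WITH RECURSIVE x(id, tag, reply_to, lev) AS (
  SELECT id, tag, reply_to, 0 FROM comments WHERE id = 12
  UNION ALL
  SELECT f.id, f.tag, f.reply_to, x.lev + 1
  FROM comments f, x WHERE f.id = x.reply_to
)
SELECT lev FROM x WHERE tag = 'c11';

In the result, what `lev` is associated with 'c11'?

4

Base: id=12 (c2), reply_to=9, lev 0.
Iteration 1: join on id=9 -> c31 (id 9, reply_to=7, lev 1).
Iteration 2: join on id=7 -> c17 (id 7, reply_to=3, lev 2).
Iteration 3: join on id=3 -> c27 (id 3, reply_to=2, lev 3).
Iteration 4: join on id=2 -> c11 (id 2, reply_to=1, lev 4).
Iteration 5: join on id=1 -> c6 (id 1, reply_to=NULL, lev 5).
Iteration 6: reply_to is NULL; no match; recursion stops.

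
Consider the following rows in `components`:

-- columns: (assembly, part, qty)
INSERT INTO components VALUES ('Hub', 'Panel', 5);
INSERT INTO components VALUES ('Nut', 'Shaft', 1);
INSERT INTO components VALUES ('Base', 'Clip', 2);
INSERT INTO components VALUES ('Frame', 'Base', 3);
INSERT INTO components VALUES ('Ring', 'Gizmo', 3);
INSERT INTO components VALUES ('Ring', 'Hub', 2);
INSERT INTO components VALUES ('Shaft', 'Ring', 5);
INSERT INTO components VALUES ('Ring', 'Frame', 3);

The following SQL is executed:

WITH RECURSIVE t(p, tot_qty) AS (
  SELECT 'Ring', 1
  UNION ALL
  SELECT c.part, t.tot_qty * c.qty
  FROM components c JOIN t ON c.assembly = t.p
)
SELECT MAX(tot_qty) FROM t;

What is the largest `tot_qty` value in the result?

Base: (Ring, tot_qty=1).
Iteration 1: components of {Ring} -> Frame = 1*3 = 3, Gizmo = 1*3 = 3, Hub = 1*2 = 2.
Iteration 2: components of {Frame,Gizmo,Hub} -> Base = 3*3 = 9, Panel = 2*5 = 10.
Iteration 3: components of {Base,Panel} -> Clip = 9*2 = 18.
Iteration 4: no further components; recursion stops.
tot_qty values: 1, 2, 3, 3, 10, 9, 18; the maximum is 18.

18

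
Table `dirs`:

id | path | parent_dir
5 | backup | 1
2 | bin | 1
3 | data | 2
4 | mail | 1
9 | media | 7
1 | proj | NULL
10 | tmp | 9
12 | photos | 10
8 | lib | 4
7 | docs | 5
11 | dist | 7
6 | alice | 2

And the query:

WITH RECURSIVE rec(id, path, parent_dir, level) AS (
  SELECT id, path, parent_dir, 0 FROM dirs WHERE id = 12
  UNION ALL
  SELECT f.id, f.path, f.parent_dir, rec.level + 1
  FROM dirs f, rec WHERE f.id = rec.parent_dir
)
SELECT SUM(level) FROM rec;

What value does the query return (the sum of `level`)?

Base: id=12 (photos), parent_dir=10, level 0.
Iteration 1: join on id=10 -> tmp (id 10, parent_dir=9, level 1).
Iteration 2: join on id=9 -> media (id 9, parent_dir=7, level 2).
Iteration 3: join on id=7 -> docs (id 7, parent_dir=5, level 3).
Iteration 4: join on id=5 -> backup (id 5, parent_dir=1, level 4).
Iteration 5: join on id=1 -> proj (id 1, parent_dir=NULL, level 5).
Iteration 6: parent_dir is NULL; no match; recursion stops.
SUM(level) = 0 + 1 + 2 + 3 + 4 + 5 = 15.

15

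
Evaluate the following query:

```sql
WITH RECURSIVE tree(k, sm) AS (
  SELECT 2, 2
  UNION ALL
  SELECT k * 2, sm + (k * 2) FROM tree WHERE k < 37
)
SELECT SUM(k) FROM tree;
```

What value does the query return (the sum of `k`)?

126

Base: k=2, sm=2.
Iteration 1: 2 < 37 holds -> k = 2 * 2 = 4, sm = 2 + 4 = 6.
Iteration 2: 4 < 37 holds -> k = 4 * 2 = 8, sm = 6 + 8 = 14.
Iteration 3: 8 < 37 holds -> k = 8 * 2 = 16, sm = 14 + 16 = 30.
Iteration 4: 16 < 37 holds -> k = 16 * 2 = 32, sm = 30 + 32 = 62.
Iteration 5: 32 < 37 holds -> k = 32 * 2 = 64, sm = 62 + 64 = 126.
Iteration 6: 64 < 37 fails; recursion stops.
SUM(k) = 2 + 4 + 8 + 16 + 32 + 64 = 126.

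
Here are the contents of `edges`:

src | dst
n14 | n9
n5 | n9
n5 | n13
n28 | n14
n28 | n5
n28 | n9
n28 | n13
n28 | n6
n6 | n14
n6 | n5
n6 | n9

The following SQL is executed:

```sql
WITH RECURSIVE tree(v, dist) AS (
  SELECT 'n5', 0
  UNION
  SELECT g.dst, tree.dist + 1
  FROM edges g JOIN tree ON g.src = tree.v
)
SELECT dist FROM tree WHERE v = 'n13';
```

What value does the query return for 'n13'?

1

Base: (n5, dist=0).
Iteration 1: edges from {n5} -> (n13, dist=1), (n9, dist=1).
Iteration 2: no outgoing edges from {n13,n9}; recursion stops.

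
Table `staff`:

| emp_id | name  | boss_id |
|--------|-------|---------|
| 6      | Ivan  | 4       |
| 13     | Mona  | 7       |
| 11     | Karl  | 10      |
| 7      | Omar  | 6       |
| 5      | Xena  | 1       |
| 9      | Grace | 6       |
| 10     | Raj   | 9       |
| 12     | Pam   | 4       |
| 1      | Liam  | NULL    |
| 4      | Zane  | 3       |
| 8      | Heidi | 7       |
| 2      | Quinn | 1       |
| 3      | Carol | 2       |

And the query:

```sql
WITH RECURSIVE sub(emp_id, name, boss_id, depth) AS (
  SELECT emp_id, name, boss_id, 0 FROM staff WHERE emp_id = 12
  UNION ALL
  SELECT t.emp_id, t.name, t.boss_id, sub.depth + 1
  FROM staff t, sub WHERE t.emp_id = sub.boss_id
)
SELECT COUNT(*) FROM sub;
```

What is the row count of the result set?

Base: emp_id=12 (Pam), boss_id=4, depth 0.
Iteration 1: join on emp_id=4 -> Zane (id 4, boss_id=3, depth 1).
Iteration 2: join on emp_id=3 -> Carol (id 3, boss_id=2, depth 2).
Iteration 3: join on emp_id=2 -> Quinn (id 2, boss_id=1, depth 3).
Iteration 4: join on emp_id=1 -> Liam (id 1, boss_id=NULL, depth 4).
Iteration 5: boss_id is NULL; no match; recursion stops.
Total rows emitted: 5.

5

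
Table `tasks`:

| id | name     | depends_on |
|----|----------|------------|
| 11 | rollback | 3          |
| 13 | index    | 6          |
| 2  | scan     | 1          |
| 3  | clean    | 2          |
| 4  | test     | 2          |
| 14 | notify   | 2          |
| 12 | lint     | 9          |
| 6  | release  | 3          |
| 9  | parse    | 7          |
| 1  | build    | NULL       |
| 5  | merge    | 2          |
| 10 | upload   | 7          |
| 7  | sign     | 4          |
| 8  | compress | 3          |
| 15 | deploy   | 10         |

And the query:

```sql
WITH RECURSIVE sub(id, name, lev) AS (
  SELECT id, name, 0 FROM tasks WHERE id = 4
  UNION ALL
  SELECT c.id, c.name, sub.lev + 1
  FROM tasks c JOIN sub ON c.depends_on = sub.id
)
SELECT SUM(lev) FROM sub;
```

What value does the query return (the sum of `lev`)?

Base: id=4 (test) at lev 0.
Iteration 1: rows with depends_on in {4} -> sign (id 7, lev 1).
Iteration 2: rows with depends_on in {7} -> parse (id 9, lev 2), upload (id 10, lev 2).
Iteration 3: rows with depends_on in {9,10} -> lint (id 12, lev 3), deploy (id 15, lev 3).
Iteration 4: no rows with depends_on in {12,15}; recursion stops.
SUM(lev) = 0 + 1 + 2 + 2 + 3 + 3 = 11.

11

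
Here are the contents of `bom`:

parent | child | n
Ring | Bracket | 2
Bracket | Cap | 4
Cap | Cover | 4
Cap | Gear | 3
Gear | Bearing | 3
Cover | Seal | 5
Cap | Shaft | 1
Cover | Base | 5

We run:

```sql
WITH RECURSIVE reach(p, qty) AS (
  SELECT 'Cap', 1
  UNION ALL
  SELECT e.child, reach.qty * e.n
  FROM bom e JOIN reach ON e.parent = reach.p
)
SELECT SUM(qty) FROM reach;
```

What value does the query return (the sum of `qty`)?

Base: (Cap, qty=1).
Iteration 1: components of {Cap} -> Cover = 1*4 = 4, Gear = 1*3 = 3, Shaft = 1*1 = 1.
Iteration 2: components of {Cover,Gear,Shaft} -> Base = 4*5 = 20, Bearing = 3*3 = 9, Seal = 4*5 = 20.
Iteration 3: no further components; recursion stops.
SUM(qty) = 1 + 4 + 3 + 1 + 20 + 20 + 9 = 58.

58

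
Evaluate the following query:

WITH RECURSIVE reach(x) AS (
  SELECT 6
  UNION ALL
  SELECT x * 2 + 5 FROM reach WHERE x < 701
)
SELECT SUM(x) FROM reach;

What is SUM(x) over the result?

Base: x=6.
Iteration 1: 6 < 701 holds -> x = 6 * 2 + 5 = 17.
Iteration 2: 17 < 701 holds -> x = 17 * 2 + 5 = 39.
Iteration 3: 39 < 701 holds -> x = 39 * 2 + 5 = 83.
Iteration 4: 83 < 701 holds -> x = 83 * 2 + 5 = 171.
Iteration 5: 171 < 701 holds -> x = 171 * 2 + 5 = 347.
Iteration 6: 347 < 701 holds -> x = 347 * 2 + 5 = 699.
Iteration 7: 699 < 701 holds -> x = 699 * 2 + 5 = 1403.
Iteration 8: 1403 < 701 fails; recursion stops.
SUM(x) = 6 + 17 + 39 + 83 + 171 + 347 + 699 + 1403 = 2765.

2765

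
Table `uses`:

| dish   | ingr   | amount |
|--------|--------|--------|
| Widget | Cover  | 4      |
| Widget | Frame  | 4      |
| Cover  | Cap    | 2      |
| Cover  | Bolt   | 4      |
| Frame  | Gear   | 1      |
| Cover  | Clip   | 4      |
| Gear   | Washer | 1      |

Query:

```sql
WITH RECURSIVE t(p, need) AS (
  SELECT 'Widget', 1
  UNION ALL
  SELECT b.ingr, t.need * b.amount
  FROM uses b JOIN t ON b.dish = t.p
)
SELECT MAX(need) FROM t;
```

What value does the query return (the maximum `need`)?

16

Base: (Widget, need=1).
Iteration 1: components of {Widget} -> Cover = 1*4 = 4, Frame = 1*4 = 4.
Iteration 2: components of {Cover,Frame} -> Bolt = 4*4 = 16, Cap = 4*2 = 8, Clip = 4*4 = 16, Gear = 4*1 = 4.
Iteration 3: components of {Bolt,Cap,Clip,Gear} -> Washer = 4*1 = 4.
Iteration 4: no further components; recursion stops.
need values: 1, 4, 4, 8, 16, 16, 4, 4; the maximum is 16.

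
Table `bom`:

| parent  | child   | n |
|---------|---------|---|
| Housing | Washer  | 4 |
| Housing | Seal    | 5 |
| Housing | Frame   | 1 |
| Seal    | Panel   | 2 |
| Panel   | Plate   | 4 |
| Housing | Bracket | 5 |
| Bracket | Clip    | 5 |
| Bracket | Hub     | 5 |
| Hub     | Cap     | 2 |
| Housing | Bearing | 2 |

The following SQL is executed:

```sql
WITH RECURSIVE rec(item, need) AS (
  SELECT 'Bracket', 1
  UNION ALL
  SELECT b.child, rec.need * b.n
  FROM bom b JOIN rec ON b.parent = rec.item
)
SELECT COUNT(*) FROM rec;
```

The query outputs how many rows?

4

Base: (Bracket, need=1).
Iteration 1: components of {Bracket} -> Clip = 1*5 = 5, Hub = 1*5 = 5.
Iteration 2: components of {Clip,Hub} -> Cap = 5*2 = 10.
Iteration 3: no further components; recursion stops.
Total rows emitted: 4.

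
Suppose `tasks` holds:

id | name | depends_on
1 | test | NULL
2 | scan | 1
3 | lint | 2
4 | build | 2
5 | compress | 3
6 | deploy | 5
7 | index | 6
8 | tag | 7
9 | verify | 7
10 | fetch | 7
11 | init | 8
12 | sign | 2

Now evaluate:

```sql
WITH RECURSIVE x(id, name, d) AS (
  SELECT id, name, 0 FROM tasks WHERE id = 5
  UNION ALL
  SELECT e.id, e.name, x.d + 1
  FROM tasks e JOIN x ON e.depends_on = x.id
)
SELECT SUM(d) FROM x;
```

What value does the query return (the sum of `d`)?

Base: id=5 (compress) at d 0.
Iteration 1: rows with depends_on in {5} -> deploy (id 6, d 1).
Iteration 2: rows with depends_on in {6} -> index (id 7, d 2).
Iteration 3: rows with depends_on in {7} -> tag (id 8, d 3), verify (id 9, d 3), fetch (id 10, d 3).
Iteration 4: rows with depends_on in {8,9,10} -> init (id 11, d 4).
Iteration 5: no rows with depends_on in {11}; recursion stops.
SUM(d) = 0 + 1 + 2 + 3 + 3 + 3 + 4 = 16.

16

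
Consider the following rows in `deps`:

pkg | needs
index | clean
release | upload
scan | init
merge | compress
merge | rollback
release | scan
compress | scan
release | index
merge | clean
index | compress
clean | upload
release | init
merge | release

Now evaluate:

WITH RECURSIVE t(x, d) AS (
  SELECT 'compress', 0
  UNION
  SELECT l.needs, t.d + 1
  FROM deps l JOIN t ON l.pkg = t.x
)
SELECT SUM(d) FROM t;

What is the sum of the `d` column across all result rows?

3

Base: (compress, d=0).
Iteration 1: edges from {compress} -> (scan, d=1).
Iteration 2: edges from {scan} -> (init, d=2).
Iteration 3: no outgoing edges from {init}; recursion stops.
SUM(d) = 0 + 1 + 2 = 3.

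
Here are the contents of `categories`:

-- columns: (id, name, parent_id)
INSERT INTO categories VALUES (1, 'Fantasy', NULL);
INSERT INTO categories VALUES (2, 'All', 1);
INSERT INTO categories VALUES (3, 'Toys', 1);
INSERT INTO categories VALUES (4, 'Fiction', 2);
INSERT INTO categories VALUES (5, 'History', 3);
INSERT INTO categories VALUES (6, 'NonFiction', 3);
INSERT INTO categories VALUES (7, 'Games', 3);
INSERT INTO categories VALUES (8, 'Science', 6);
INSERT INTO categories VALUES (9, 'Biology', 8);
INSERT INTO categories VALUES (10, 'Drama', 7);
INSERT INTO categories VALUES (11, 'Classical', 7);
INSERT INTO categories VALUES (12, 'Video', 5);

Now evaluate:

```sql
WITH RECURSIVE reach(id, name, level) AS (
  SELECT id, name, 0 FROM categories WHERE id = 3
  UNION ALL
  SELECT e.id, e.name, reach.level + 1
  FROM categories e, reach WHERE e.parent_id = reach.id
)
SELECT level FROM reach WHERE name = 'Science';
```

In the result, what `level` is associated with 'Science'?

Base: id=3 (Toys) at level 0.
Iteration 1: rows with parent_id in {3} -> History (id 5, level 1), NonFiction (id 6, level 1), Games (id 7, level 1).
Iteration 2: rows with parent_id in {5,6,7} -> Science (id 8, level 2), Drama (id 10, level 2), Classical (id 11, level 2), Video (id 12, level 2).
Iteration 3: rows with parent_id in {8,10,11,12} -> Biology (id 9, level 3).
Iteration 4: no rows with parent_id in {9}; recursion stops.

2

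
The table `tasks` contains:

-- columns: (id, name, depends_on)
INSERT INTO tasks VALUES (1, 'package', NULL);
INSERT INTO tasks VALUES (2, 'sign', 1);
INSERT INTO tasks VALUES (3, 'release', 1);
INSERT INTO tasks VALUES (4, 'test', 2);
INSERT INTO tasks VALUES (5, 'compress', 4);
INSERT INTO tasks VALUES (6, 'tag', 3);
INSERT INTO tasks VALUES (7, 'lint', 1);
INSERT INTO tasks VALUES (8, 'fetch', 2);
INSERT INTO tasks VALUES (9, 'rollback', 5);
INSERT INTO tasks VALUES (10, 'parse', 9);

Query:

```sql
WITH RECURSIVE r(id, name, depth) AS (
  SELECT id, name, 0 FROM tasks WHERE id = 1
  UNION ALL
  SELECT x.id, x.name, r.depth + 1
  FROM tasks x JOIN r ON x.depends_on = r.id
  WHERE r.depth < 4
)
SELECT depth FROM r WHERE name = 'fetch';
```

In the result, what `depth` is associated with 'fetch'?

Base: id=1 (package) at depth 0.
Iteration 1: rows with depends_on in {1} -> sign (id 2, depth 1), release (id 3, depth 1), lint (id 7, depth 1).
Iteration 2: rows with depends_on in {2,3,7} -> test (id 4, depth 2), tag (id 6, depth 2), fetch (id 8, depth 2).
Iteration 3: rows with depends_on in {4,6,8} -> compress (id 5, depth 3).
Iteration 4: rows with depends_on in {5} -> rollback (id 9, depth 4).
Iteration 5: depth < 4 fails for all current rows; recursion stops.

2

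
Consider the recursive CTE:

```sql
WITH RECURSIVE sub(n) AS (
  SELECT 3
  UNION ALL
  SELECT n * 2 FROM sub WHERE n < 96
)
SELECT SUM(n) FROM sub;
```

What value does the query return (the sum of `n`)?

189

Base: n=3.
Iteration 1: 3 < 96 holds -> n = 3 * 2 = 6.
Iteration 2: 6 < 96 holds -> n = 6 * 2 = 12.
Iteration 3: 12 < 96 holds -> n = 12 * 2 = 24.
Iteration 4: 24 < 96 holds -> n = 24 * 2 = 48.
Iteration 5: 48 < 96 holds -> n = 48 * 2 = 96.
Iteration 6: 96 < 96 fails; recursion stops.
SUM(n) = 3 + 6 + 12 + 24 + 48 + 96 = 189.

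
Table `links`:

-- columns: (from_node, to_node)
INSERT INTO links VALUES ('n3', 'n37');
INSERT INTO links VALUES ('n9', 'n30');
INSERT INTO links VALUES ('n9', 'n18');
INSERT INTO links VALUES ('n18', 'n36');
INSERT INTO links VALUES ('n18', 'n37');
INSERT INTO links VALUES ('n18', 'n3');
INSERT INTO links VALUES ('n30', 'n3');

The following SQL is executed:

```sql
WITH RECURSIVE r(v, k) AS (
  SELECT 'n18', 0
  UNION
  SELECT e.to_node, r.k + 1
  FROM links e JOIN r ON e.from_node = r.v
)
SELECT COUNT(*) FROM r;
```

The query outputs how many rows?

5

Base: (n18, k=0).
Iteration 1: edges from {n18} -> (n3, k=1), (n36, k=1), (n37, k=1).
Iteration 2: edges from {n3,n36,n37} -> (n37, k=2).
Iteration 3: no outgoing edges from {n37}; recursion stops.
Total rows emitted: 5.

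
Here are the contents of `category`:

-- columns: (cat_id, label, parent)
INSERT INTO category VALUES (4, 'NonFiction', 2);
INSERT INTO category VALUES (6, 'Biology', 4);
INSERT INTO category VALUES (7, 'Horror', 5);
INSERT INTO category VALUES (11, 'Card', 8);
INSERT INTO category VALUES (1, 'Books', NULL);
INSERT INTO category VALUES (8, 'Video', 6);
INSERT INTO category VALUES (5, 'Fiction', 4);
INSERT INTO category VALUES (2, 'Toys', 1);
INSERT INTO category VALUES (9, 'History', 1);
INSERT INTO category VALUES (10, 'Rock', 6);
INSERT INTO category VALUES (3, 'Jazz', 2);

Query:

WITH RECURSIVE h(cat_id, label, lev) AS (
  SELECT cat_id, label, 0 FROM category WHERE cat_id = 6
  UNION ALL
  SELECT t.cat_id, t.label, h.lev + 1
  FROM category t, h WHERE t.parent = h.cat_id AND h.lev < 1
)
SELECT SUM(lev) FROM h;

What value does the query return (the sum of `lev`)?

2

Base: cat_id=6 (Biology) at lev 0.
Iteration 1: rows with parent in {6} -> Video (id 8, lev 1), Rock (id 10, lev 1).
Iteration 2: lev < 1 fails for all current rows; recursion stops.
SUM(lev) = 0 + 1 + 1 = 2.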